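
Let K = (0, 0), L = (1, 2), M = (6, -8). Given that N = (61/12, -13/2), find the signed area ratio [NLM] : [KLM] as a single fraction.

[KLM] = ½·(0·(2−(-8)) + 1·(-8−0) + 6·(0−2)) = ½·(0 − 8 − 12) = -10.
[NLM] = ½·((61/12)·(2−(-8)) + 1·(-8−(-13/2)) + 6·(-13/2−2)) = ½·(305/6 − 3/2 − 51) = -5/6, so the ratio is (-5/6)/(-10) = 1/12.

1/12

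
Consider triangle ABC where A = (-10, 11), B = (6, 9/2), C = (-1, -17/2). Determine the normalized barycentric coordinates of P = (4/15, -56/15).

Signed area of the reference triangle: [ABC] = ½·((-10)·(9/2−(-17/2)) + 6·(-17/2−11) + (-1)·(11−(9/2))) = ½·(-130 − 117 − 13/2) = -507/4.
[PBC] = ½·((4/15)·(9/2−(-17/2)) + 6·(-17/2−(-56/15)) + (-1)·(-56/15−(9/2))) = ½·(52/15 − 143/5 + 247/30) = -169/20, so the A-coordinate is (-169/20)/(-507/4) = 1/15.
[APC] = ½·((-10)·(-56/15−(-17/2)) + (4/15)·(-17/2−11) + (-1)·(11−(-56/15))) = ½·(-143/3 − 26/5 − 221/15) = -169/5, so the B-coordinate is 4/15.
[ABP] = ½·((-10)·(9/2−(-56/15)) + 6·(-56/15−11) + (4/15)·(11−(9/2))) = ½·(-247/3 − 442/5 + 26/15) = -169/2, so the C-coordinate is 2/3.
Check: 1/15 + 4/15 + 2/3 = 1.

(1/15, 4/15, 2/3)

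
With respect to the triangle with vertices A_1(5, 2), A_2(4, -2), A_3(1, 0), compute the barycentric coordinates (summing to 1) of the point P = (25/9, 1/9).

(5/18, 2/9, 1/2)

Signed area of the reference triangle: [A_1A_2A_3] = ½·(5·(-2−0) + 4·(0−2) + 1·(2−(-2))) = ½·(-10 − 8 + 4) = -7.
[PA_2A_3] = ½·((25/9)·(-2−0) + 4·(0−(1/9)) + 1·(1/9−(-2))) = ½·(-50/9 − 4/9 + 19/9) = -35/18, so the A_1-coordinate is (-35/18)/(-7) = 5/18.
[A_1PA_3] = ½·(5·(1/9−0) + (25/9)·(0−2) + 1·(2−(1/9))) = ½·(5/9 − 50/9 + 17/9) = -14/9, so the A_2-coordinate is 2/9.
[A_1A_2P] = ½·(5·(-2−(1/9)) + 4·(1/9−2) + (25/9)·(2−(-2))) = ½·(-95/9 − 68/9 + 100/9) = -7/2, so the A_3-coordinate is 1/2.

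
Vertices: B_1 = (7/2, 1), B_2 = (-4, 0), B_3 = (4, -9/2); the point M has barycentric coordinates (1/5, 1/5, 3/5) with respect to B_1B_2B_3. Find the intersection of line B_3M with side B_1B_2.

(-1/4, 1/2)

Line B_3M meets B_1B_2 where the B_3-coordinate vanishes; zeroing M's B_3-weight and renormalizing leaves B_1, B_2-weights 1/5 : 1/5 → (1/2, 1/2).
So N = (1/2)·B_1 + (1/2)·B_2 = (-1/4, 1/2).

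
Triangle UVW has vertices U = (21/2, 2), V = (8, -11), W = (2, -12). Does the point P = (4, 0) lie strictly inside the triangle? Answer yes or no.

Barycentric coordinates of P: (140/151, -148/151, 159/151).
The three coordinates are positive, negative, positive; a point is interior exactly when all three are positive.

no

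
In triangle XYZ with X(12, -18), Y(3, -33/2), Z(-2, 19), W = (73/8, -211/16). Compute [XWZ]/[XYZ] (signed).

[XYZ] = ½·(12·(-33/2−19) + 3·(19−(-18)) + (-2)·(-18−(-33/2))) = ½·(-426 + 111 + 3) = -156.
[XWZ] = ½·(12·(-211/16−19) + (73/8)·(19−(-18)) + (-2)·(-18−(-211/16))) = ½·(-1545/4 + 2701/8 + 77/8) = -39/2, so the ratio is (-39/2)/(-156) = 1/8.

1/8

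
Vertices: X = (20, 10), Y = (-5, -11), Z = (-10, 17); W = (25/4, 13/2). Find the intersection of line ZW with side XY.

Barycentric coordinates of W with respect to XYZ: (1/2, 1/4, 1/4).
On side XY the Z-coordinate is zero; dropping W's Z-weight 1/4 and renormalizing the remaining 1/2 : 1/4 gives weights 2/3, 1/3 on X, Y.
V = (2/3)·(20, 10) + (1/3)·(-5, -11) = (35/3, 3).

(35/3, 3)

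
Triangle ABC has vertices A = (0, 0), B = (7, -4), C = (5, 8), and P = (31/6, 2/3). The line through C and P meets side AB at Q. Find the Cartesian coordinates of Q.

Barycentric coordinates of P with respect to ABC: (1/6, 1/2, 1/3).
On side AB the C-coordinate is zero; dropping P's C-weight 1/3 and renormalizing the remaining 1/6 : 1/2 gives weights 1/4, 3/4 on A, B.
Q = (1/4)·(0, 0) + (3/4)·(7, -4) = (21/4, -3).

(21/4, -3)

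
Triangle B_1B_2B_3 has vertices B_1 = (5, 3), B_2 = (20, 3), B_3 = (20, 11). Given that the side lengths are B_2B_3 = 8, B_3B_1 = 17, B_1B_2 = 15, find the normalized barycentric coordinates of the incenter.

The incenter has barycentric coordinates proportional to the opposite side lengths: (8 : 17 : 15).
Normalizing by 8+17+15 = 40 gives (1/5, 17/40, 3/8).

(1/5, 17/40, 3/8)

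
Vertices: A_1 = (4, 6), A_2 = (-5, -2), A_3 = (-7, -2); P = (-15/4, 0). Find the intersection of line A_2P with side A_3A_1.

(-10/3, 2/3)

Barycentric coordinates of P with respect to A_1A_2A_3: (1/4, 1/4, 1/2).
On side A_3A_1 the A_2-coordinate is zero; dropping P's A_2-weight 1/4 and renormalizing the remaining 1/2 : 1/4 gives weights 2/3, 1/3 on A_3, A_1.
Q = (2/3)·(-7, -2) + (1/3)·(4, 6) = (-10/3, 2/3).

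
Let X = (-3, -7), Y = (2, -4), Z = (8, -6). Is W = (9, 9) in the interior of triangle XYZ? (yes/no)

no

Barycentric coordinates of W: (-23/7, 41/7, -11/7).
The three coordinates are negative, positive, negative; a point is interior exactly when all three are positive.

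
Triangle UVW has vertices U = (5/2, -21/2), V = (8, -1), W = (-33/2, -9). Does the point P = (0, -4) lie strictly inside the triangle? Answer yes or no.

Barycentric coordinates of P: (38/755, 479/755, 238/755).
The three coordinates are positive, positive, positive; a point is interior exactly when all three are positive.

yes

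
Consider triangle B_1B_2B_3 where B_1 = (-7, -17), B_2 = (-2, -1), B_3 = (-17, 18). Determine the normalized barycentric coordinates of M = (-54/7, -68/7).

Signed area of the reference triangle: [B_1B_2B_3] = ½·((-7)·(-1−18) + (-2)·(18−(-17)) + (-17)·(-17−(-1))) = ½·(133 − 70 + 272) = 335/2.
[MB_2B_3] = ½·((-54/7)·(-1−18) + (-2)·(18−(-68/7)) + (-17)·(-68/7−(-1))) = ½·(1026/7 − 388/7 + 1037/7) = 1675/14, so the B_1-coordinate is (1675/14)/(335/2) = 5/7.
[B_1MB_3] = ½·((-7)·(-68/7−18) + (-54/7)·(18−(-17)) + (-17)·(-17−(-68/7))) = ½·(194 − 270 + 867/7) = 335/14, so the B_2-coordinate is 1/7.
[B_1B_2M] = ½·((-7)·(-1−(-68/7)) + (-2)·(-68/7−(-17)) + (-54/7)·(-17−(-1))) = ½·(-61 − 102/7 + 864/7) = 335/14, so the B_3-coordinate is 1/7.
Check: 5/7 + 1/7 + 1/7 = 1.

(5/7, 1/7, 1/7)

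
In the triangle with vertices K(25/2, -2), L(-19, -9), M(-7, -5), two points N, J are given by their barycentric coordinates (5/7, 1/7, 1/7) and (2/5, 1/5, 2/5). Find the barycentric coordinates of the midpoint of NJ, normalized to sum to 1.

(39/70, 6/35, 19/70)

Since both coordinate triples sum to 1, the midpoint's barycentrics are the componentwise average.
(5/7+2/5)/2 = 39/70; similarly 6/35 and 19/70.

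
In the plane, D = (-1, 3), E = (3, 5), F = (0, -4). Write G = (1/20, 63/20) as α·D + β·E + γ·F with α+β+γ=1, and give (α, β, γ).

Signed area of the reference triangle: [DEF] = ½·((-1)·(5−(-4)) + 3·(-4−3) + 0·(3−5)) = ½·(-9 − 21 + 0) = -15.
[GEF] = ½·((1/20)·(5−(-4)) + 3·(-4−(63/20)) + 0·(63/20−5)) = ½·(9/20 − 429/20 + 0) = -21/2, so the D-coordinate is (-21/2)/(-15) = 7/10.
[DGF] = ½·((-1)·(63/20−(-4)) + (1/20)·(-4−3) + 0·(3−(63/20))) = ½·(-143/20 − 7/20 + 0) = -15/4, so the E-coordinate is 1/4.
[DEG] = ½·((-1)·(5−(63/20)) + 3·(63/20−3) + (1/20)·(3−5)) = ½·(-37/20 + 9/20 − 1/10) = -3/4, so the F-coordinate is 1/20.

(7/10, 1/4, 1/20)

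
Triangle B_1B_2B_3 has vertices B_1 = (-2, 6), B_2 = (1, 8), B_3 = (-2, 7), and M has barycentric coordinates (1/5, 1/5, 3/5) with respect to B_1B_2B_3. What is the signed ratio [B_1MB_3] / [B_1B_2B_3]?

The signed ratio [B_1MB_3]/[B_1B_2B_3] equals the barycentric coordinate of M at vertex B_2, which is 1/5.

1/5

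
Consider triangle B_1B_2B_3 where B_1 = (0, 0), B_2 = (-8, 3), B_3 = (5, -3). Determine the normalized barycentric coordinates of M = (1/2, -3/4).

Signed area of the reference triangle: [B_1B_2B_3] = ½·(0·(3−(-3)) + (-8)·(-3−0) + 5·(0−3)) = ½·(0 + 24 − 15) = 9/2.
[MB_2B_3] = ½·((1/2)·(3−(-3)) + (-8)·(-3−(-3/4)) + 5·(-3/4−3)) = ½·(3 + 18 − 75/4) = 9/8, so the B_1-coordinate is (9/8)/(9/2) = 1/4.
[B_1MB_3] = ½·(0·(-3/4−(-3)) + (1/2)·(-3−0) + 5·(0−(-3/4))) = ½·(0 − 3/2 + 15/4) = 9/8, so the B_2-coordinate is 1/4.
[B_1B_2M] = ½·(0·(3−(-3/4)) + (-8)·(-3/4−0) + (1/2)·(0−3)) = ½·(0 + 6 − 3/2) = 9/4, so the B_3-coordinate is 1/2.
Check: 1/4 + 1/4 + 1/2 = 1.

(1/4, 1/4, 1/2)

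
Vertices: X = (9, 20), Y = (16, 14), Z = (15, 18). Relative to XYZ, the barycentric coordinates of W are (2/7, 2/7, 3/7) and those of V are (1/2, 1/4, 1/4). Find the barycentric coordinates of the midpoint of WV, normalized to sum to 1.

Since both coordinate triples sum to 1, the midpoint's barycentrics are the componentwise average.
(2/7+1/2)/2 = 11/28; similarly 15/56 and 19/56.

(11/28, 15/56, 19/56)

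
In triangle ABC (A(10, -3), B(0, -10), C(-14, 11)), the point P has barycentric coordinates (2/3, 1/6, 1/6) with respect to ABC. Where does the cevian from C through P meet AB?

(8, -22/5)

Line CP meets AB where the C-coordinate vanishes; zeroing P's C-weight and renormalizing leaves A, B-weights 2/3 : 1/6 → (4/5, 1/5).
So Q = (4/5)·A + (1/5)·B = (8, -22/5).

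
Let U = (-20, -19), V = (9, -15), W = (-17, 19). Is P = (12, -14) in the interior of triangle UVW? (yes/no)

Barycentric coordinates of P: (-64/545, 1201/1090, 17/1090).
The three coordinates are negative, positive, positive; a point is interior exactly when all three are positive.

no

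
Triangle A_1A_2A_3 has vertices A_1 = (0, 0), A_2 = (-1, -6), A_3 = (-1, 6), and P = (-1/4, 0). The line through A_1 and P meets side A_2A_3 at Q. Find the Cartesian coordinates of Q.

Barycentric coordinates of P with respect to A_1A_2A_3: (3/4, 1/8, 1/8).
On side A_2A_3 the A_1-coordinate is zero; dropping P's A_1-weight 3/4 and renormalizing the remaining 1/8 : 1/8 gives weights 1/2, 1/2 on A_2, A_3.
Q = (1/2)·(-1, -6) + (1/2)·(-1, 6) = (-1, 0).

(-1, 0)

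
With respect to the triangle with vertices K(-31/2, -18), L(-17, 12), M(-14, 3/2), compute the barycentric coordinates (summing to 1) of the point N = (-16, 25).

Signed area of the reference triangle: [KLM] = ½·((-31/2)·(12−(3/2)) + (-17)·(3/2−(-18)) + (-14)·(-18−12)) = ½·(-651/4 − 663/2 + 420) = -297/8.
[NLM] = ½·((-16)·(12−(3/2)) + (-17)·(3/2−25) + (-14)·(25−12)) = ½·(-168 + 799/2 − 182) = 99/4, so the K-coordinate is (99/4)/(-297/8) = -2/3.
[KNM] = ½·((-31/2)·(25−(3/2)) + (-16)·(3/2−(-18)) + (-14)·(-18−25)) = ½·(-1457/4 − 312 + 602) = -297/8, so the L-coordinate is 1.
[KLN] = ½·((-31/2)·(12−25) + (-17)·(25−(-18)) + (-16)·(-18−12)) = ½·(403/2 − 731 + 480) = -99/4, so the M-coordinate is 2/3.
Check: -2/3 + 1 + 2/3 = 1.

(-2/3, 1, 2/3)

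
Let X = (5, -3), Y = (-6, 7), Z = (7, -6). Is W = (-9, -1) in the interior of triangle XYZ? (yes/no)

no

Barycentric coordinates of W: (-11, 38/13, 118/13).
The three coordinates are negative, positive, positive; a point is interior exactly when all three are positive.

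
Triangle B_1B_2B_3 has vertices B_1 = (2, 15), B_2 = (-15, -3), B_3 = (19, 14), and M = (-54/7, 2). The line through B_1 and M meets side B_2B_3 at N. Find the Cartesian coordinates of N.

(-28/3, -1/6)

Barycentric coordinates of M with respect to B_1B_2B_3: (1/7, 5/7, 1/7).
On side B_2B_3 the B_1-coordinate is zero; dropping M's B_1-weight 1/7 and renormalizing the remaining 5/7 : 1/7 gives weights 5/6, 1/6 on B_2, B_3.
N = (5/6)·(-15, -3) + (1/6)·(19, 14) = (-28/3, -1/6).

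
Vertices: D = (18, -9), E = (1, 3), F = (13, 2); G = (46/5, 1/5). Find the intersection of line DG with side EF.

Barycentric coordinates of G with respect to DEF: (1/5, 2/5, 2/5).
On side EF the D-coordinate is zero; dropping G's D-weight 1/5 and renormalizing the remaining 2/5 : 2/5 gives weights 1/2, 1/2 on E, F.
H = (1/2)·(1, 3) + (1/2)·(13, 2) = (7, 5/2).

(7, 5/2)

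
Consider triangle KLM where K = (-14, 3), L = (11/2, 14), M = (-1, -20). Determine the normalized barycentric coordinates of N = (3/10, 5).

Signed area of the reference triangle: [KLM] = ½·((-14)·(14−(-20)) + (11/2)·(-20−3) + (-1)·(3−14)) = ½·(-476 − 253/2 + 11) = -1183/4.
[NLM] = ½·((3/10)·(14−(-20)) + (11/2)·(-20−5) + (-1)·(5−14)) = ½·(51/5 − 275/2 + 9) = -1183/20, so the K-coordinate is (-1183/20)/(-1183/4) = 1/5.
[KNM] = ½·((-14)·(5−(-20)) + (3/10)·(-20−3) + (-1)·(3−5)) = ½·(-350 − 69/10 + 2) = -3549/20, so the L-coordinate is 3/5.
[KLN] = ½·((-14)·(14−5) + (11/2)·(5−3) + (3/10)·(3−14)) = ½·(-126 + 11 − 33/10) = -1183/20, so the M-coordinate is 1/5.

(1/5, 3/5, 1/5)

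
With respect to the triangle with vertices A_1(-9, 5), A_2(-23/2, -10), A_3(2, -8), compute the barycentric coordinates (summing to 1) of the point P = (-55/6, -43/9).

(1/3, 5/9, 1/9)

Signed area of the reference triangle: [A_1A_2A_3] = ½·((-9)·(-10−(-8)) + (-23/2)·(-8−5) + 2·(5−(-10))) = ½·(18 + 299/2 + 30) = 395/4.
[PA_2A_3] = ½·((-55/6)·(-10−(-8)) + (-23/2)·(-8−(-43/9)) + 2·(-43/9−(-10))) = ½·(55/3 + 667/18 + 94/9) = 395/12, so the A_1-coordinate is (395/12)/(395/4) = 1/3.
[A_1PA_3] = ½·((-9)·(-43/9−(-8)) + (-55/6)·(-8−5) + 2·(5−(-43/9))) = ½·(-29 + 715/6 + 176/9) = 1975/36, so the A_2-coordinate is 5/9.
[A_1A_2P] = ½·((-9)·(-10−(-43/9)) + (-23/2)·(-43/9−5) + (-55/6)·(5−(-10))) = ½·(47 + 1012/9 − 275/2) = 395/36, so the A_3-coordinate is 1/9.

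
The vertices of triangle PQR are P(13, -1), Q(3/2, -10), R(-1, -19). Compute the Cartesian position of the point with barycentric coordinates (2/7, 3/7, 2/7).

(57/14, -10)

S = (2/7)·P + (3/7)·Q + (2/7)·R.
x-coordinate: (2/7)·13 + (3/7)·(3/2) + (2/7)·(-1) = 57/14.
y-coordinate: (2/7)·(-1) + (3/7)·(-10) + (2/7)·(-19) = -10.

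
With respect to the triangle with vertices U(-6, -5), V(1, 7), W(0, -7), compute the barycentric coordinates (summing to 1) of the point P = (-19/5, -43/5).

Signed area of the reference triangle: [UVW] = ½·((-6)·(7−(-7)) + 1·(-7−(-5)) + 0·(-5−7)) = ½·(-84 − 2 + 0) = -43.
[PVW] = ½·((-19/5)·(7−(-7)) + 1·(-7−(-43/5)) + 0·(-43/5−7)) = ½·(-266/5 + 8/5 + 0) = -129/5, so the U-coordinate is (-129/5)/(-43) = 3/5.
[UPW] = ½·((-6)·(-43/5−(-7)) + (-19/5)·(-7−(-5)) + 0·(-5−(-43/5))) = ½·(48/5 + 38/5 + 0) = 43/5, so the V-coordinate is -1/5.
[UVP] = ½·((-6)·(7−(-43/5)) + 1·(-43/5−(-5)) + (-19/5)·(-5−7)) = ½·(-468/5 − 18/5 + 228/5) = -129/5, so the W-coordinate is 3/5.
Check: 3/5 − 1/5 + 3/5 = 1.

(3/5, -1/5, 3/5)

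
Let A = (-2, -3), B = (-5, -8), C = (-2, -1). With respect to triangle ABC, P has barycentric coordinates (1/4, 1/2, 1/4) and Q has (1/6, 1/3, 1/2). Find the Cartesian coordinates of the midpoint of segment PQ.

Barycentric coordinates of the midpoint are the average: (5/24, 5/12, 3/8).
Converting: (5/24)·A + (5/12)·B + (3/8)·C = (-13/4, -13/3).

(-13/4, -13/3)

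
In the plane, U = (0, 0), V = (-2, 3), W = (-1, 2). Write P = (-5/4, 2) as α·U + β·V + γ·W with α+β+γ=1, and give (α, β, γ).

Signed area of the reference triangle: [UVW] = ½·(0·(3−2) + (-2)·(2−0) + (-1)·(0−3)) = ½·(0 − 4 + 3) = -1/2.
[PVW] = ½·((-5/4)·(3−2) + (-2)·(2−2) + (-1)·(2−3)) = ½·(-5/4 + 0 + 1) = -1/8, so the U-coordinate is (-1/8)/(-1/2) = 1/4.
[UPW] = ½·(0·(2−2) + (-5/4)·(2−0) + (-1)·(0−2)) = ½·(0 − 5/2 + 2) = -1/4, so the V-coordinate is 1/2.
[UVP] = ½·(0·(3−2) + (-2)·(2−0) + (-5/4)·(0−3)) = ½·(0 − 4 + 15/4) = -1/8, so the W-coordinate is 1/4.

(1/4, 1/2, 1/4)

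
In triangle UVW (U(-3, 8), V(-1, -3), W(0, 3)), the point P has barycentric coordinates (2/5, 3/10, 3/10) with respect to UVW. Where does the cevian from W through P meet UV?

(-15/7, 23/7)

Line WP meets UV where the W-coordinate vanishes; zeroing P's W-weight and renormalizing leaves U, V-weights 2/5 : 3/10 → (4/7, 3/7).
So Q = (4/7)·U + (3/7)·V = (-15/7, 23/7).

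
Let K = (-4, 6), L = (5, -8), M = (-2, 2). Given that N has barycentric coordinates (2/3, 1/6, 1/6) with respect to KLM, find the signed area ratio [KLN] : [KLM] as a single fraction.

1/6

The signed ratio [KLN]/[KLM] equals the barycentric coordinate of N at vertex M, which is 1/6.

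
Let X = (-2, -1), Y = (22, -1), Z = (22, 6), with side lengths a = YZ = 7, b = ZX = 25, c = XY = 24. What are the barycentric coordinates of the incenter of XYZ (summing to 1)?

The incenter has barycentric coordinates proportional to the opposite side lengths: (7 : 25 : 24).
Normalizing by 7+25+24 = 56 gives (1/8, 25/56, 3/7).

(1/8, 25/56, 3/7)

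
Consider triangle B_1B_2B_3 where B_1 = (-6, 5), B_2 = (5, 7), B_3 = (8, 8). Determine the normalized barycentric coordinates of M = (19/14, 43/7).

Signed area of the reference triangle: [B_1B_2B_3] = ½·((-6)·(7−8) + 5·(8−5) + 8·(5−7)) = ½·(6 + 15 − 16) = 5/2.
[MB_2B_3] = ½·((19/14)·(7−8) + 5·(8−(43/7)) + 8·(43/7−7)) = ½·(-19/14 + 65/7 − 48/7) = 15/28, so the B_1-coordinate is (15/28)/(5/2) = 3/14.
[B_1MB_3] = ½·((-6)·(43/7−8) + (19/14)·(8−5) + 8·(5−(43/7))) = ½·(78/7 + 57/14 − 64/7) = 85/28, so the B_2-coordinate is 17/14.
[B_1B_2M] = ½·((-6)·(7−(43/7)) + 5·(43/7−5) + (19/14)·(5−7)) = ½·(-36/7 + 40/7 − 19/7) = -15/14, so the B_3-coordinate is -3/7.

(3/14, 17/14, -3/7)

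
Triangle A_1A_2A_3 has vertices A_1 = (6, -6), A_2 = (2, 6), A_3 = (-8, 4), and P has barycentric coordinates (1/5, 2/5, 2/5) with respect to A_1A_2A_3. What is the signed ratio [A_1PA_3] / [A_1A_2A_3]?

2/5

The signed ratio [A_1PA_3]/[A_1A_2A_3] equals the barycentric coordinate of P at vertex A_2, which is 2/5.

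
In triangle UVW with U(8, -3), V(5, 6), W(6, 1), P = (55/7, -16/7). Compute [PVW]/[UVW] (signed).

[UVW] = ½·(8·(6−1) + 5·(1−(-3)) + 6·(-3−6)) = ½·(40 + 20 − 54) = 3.
[PVW] = ½·((55/7)·(6−1) + 5·(1−(-16/7)) + 6·(-16/7−6)) = ½·(275/7 + 115/7 − 348/7) = 3, so the ratio is 3/3 = 1.

1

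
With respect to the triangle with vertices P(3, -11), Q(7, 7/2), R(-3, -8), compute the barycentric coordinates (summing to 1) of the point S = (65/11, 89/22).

(-2/11, 1, 2/11)

Signed area of the reference triangle: [PQR] = ½·(3·(7/2−(-8)) + 7·(-8−(-11)) + (-3)·(-11−(7/2))) = ½·(69/2 + 21 + 87/2) = 99/2.
[SQR] = ½·((65/11)·(7/2−(-8)) + 7·(-8−(89/22)) + (-3)·(89/22−(7/2))) = ½·(1495/22 − 1855/22 − 18/11) = -9, so the P-coordinate is (-9)/(99/2) = -2/11.
[PSR] = ½·(3·(89/22−(-8)) + (65/11)·(-8−(-11)) + (-3)·(-11−(89/22))) = ½·(795/22 + 195/11 + 993/22) = 99/2, so the Q-coordinate is 1.
[PQS] = ½·(3·(7/2−(89/22)) + 7·(89/22−(-11)) + (65/11)·(-11−(7/2))) = ½·(-18/11 + 2317/22 − 1885/22) = 9, so the R-coordinate is 2/11.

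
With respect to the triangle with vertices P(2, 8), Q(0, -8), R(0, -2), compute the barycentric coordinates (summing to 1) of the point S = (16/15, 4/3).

(8/15, 1/3, 2/15)

Signed area of the reference triangle: [PQR] = ½·(2·(-8−(-2)) + 0·(-2−8) + 0·(8−(-8))) = ½·(-12 + 0 + 0) = -6.
[SQR] = ½·((16/15)·(-8−(-2)) + 0·(-2−(4/3)) + 0·(4/3−(-8))) = ½·(-32/5 + 0 + 0) = -16/5, so the P-coordinate is (-16/5)/(-6) = 8/15.
[PSR] = ½·(2·(4/3−(-2)) + (16/15)·(-2−8) + 0·(8−(4/3))) = ½·(20/3 − 32/3 + 0) = -2, so the Q-coordinate is 1/3.
[PQS] = ½·(2·(-8−(4/3)) + 0·(4/3−8) + (16/15)·(8−(-8))) = ½·(-56/3 + 0 + 256/15) = -4/5, so the R-coordinate is 2/15.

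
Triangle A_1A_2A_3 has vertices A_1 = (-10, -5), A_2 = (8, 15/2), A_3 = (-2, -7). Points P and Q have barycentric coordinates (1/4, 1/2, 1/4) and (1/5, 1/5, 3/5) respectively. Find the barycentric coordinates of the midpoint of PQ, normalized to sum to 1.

(9/40, 7/20, 17/40)

Since both coordinate triples sum to 1, the midpoint's barycentrics are the componentwise average.
(1/4+1/5)/2 = 9/40; similarly 7/20 and 17/40.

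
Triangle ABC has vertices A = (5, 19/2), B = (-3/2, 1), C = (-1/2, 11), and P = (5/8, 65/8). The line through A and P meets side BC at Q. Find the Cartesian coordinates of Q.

Barycentric coordinates of P with respect to ABC: (1/4, 1/4, 1/2).
On side BC the A-coordinate is zero; dropping P's A-weight 1/4 and renormalizing the remaining 1/4 : 1/2 gives weights 1/3, 2/3 on B, C.
Q = (1/3)·(-3/2, 1) + (2/3)·(-1/2, 11) = (-5/6, 23/3).

(-5/6, 23/3)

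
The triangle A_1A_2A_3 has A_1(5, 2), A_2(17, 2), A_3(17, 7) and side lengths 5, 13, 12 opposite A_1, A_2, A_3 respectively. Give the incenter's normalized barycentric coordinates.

(1/6, 13/30, 2/5)

The incenter has barycentric coordinates proportional to the opposite side lengths: (5 : 13 : 12).
Normalizing by 5+13+12 = 30 gives (1/6, 13/30, 2/5).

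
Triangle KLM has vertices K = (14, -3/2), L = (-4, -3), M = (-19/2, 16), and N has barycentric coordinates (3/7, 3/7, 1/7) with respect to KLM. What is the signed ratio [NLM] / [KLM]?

3/7

The signed ratio [NLM]/[KLM] equals the barycentric coordinate of N at vertex K, which is 3/7.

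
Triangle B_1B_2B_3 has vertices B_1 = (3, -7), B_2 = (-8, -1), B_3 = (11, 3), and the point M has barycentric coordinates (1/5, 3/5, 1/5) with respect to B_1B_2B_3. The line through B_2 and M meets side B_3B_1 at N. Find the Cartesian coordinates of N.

Line B_2M meets B_3B_1 where the B_2-coordinate vanishes; zeroing M's B_2-weight and renormalizing leaves B_3, B_1-weights 1/5 : 1/5 → (1/2, 1/2).
So N = (1/2)·B_3 + (1/2)·B_1 = (7, -2).

(7, -2)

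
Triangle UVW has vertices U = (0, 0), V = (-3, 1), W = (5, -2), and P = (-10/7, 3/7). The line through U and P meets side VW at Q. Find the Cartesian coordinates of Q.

Barycentric coordinates of P with respect to UVW: (1/7, 5/7, 1/7).
On side VW the U-coordinate is zero; dropping P's U-weight 1/7 and renormalizing the remaining 5/7 : 1/7 gives weights 5/6, 1/6 on V, W.
Q = (5/6)·(-3, 1) + (1/6)·(5, -2) = (-5/3, 1/2).

(-5/3, 1/2)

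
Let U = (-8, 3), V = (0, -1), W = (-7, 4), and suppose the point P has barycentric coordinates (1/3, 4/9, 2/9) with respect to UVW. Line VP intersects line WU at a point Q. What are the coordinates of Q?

(-38/5, 17/5)

Line VP meets WU where the V-coordinate vanishes; zeroing P's V-weight and renormalizing leaves W, U-weights 2/9 : 1/3 → (2/5, 3/5).
So Q = (2/5)·W + (3/5)·U = (-38/5, 17/5).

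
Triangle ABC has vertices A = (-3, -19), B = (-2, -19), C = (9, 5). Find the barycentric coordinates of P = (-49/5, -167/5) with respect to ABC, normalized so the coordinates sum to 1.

(6/5, 2/5, -3/5)

Signed area of the reference triangle: [ABC] = ½·((-3)·(-19−5) + (-2)·(5−(-19)) + 9·(-19−(-19))) = ½·(72 − 48 + 0) = 12.
[PBC] = ½·((-49/5)·(-19−5) + (-2)·(5−(-167/5)) + 9·(-167/5−(-19))) = ½·(1176/5 − 384/5 − 648/5) = 72/5, so the A-coordinate is (72/5)/12 = 6/5.
[APC] = ½·((-3)·(-167/5−5) + (-49/5)·(5−(-19)) + 9·(-19−(-167/5))) = ½·(576/5 − 1176/5 + 648/5) = 24/5, so the B-coordinate is 2/5.
[ABP] = ½·((-3)·(-19−(-167/5)) + (-2)·(-167/5−(-19)) + (-49/5)·(-19−(-19))) = ½·(-216/5 + 144/5 + 0) = -36/5, so the C-coordinate is -3/5.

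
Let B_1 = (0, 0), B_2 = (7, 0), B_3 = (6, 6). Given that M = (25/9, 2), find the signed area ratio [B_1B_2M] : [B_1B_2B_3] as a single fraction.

1/3

[B_1B_2B_3] = ½·(0·(0−6) + 7·(6−0) + 6·(0−0)) = ½·(0 + 42 + 0) = 21.
[B_1B_2M] = ½·(0·(0−2) + 7·(2−0) + (25/9)·(0−0)) = ½·(0 + 14 + 0) = 7, so the ratio is 7/21 = 1/3.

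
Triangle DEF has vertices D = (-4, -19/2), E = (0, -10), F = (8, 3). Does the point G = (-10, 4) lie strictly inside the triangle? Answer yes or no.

Barycentric coordinates of G: (121/28, -237/56, 51/56).
The three coordinates are positive, negative, positive; a point is interior exactly when all three are positive.

no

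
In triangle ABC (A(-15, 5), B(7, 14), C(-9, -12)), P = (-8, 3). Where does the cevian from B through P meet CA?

(-13, -2/3)

Barycentric coordinates of P with respect to ABC: (1/2, 1/4, 1/4).
On side CA the B-coordinate is zero; dropping P's B-weight 1/4 and renormalizing the remaining 1/4 : 1/2 gives weights 1/3, 2/3 on C, A.
Q = (1/3)·(-9, -12) + (2/3)·(-15, 5) = (-13, -2/3).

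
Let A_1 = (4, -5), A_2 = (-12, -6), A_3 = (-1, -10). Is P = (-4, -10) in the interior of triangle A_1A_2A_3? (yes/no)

Barycentric coordinates of P: (-4/25, 1/5, 24/25).
The three coordinates are negative, positive, positive; a point is interior exactly when all three are positive.

no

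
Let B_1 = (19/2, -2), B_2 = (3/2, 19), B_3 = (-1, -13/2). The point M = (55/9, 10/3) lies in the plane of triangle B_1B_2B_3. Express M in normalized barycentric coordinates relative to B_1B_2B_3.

Signed area of the reference triangle: [B_1B_2B_3] = ½·((19/2)·(19−(-13/2)) + (3/2)·(-13/2−(-2)) + (-1)·(-2−19)) = ½·(969/4 − 27/4 + 21) = 513/4.
[MB_2B_3] = ½·((55/9)·(19−(-13/2)) + (3/2)·(-13/2−(10/3)) + (-1)·(10/3−19)) = ½·(935/6 − 59/4 + 47/3) = 627/8, so the B_1-coordinate is (627/8)/(513/4) = 11/18.
[B_1MB_3] = ½·((19/2)·(10/3−(-13/2)) + (55/9)·(-13/2−(-2)) + (-1)·(-2−(10/3))) = ½·(1121/12 − 55/2 + 16/3) = 285/8, so the B_2-coordinate is 5/18.
[B_1B_2M] = ½·((19/2)·(19−(10/3)) + (3/2)·(10/3−(-2)) + (55/9)·(-2−19)) = ½·(893/6 + 8 − 385/3) = 57/4, so the B_3-coordinate is 1/9.

(11/18, 5/18, 1/9)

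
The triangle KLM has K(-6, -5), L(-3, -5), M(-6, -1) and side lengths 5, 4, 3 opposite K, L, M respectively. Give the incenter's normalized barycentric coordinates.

(5/12, 1/3, 1/4)

The incenter has barycentric coordinates proportional to the opposite side lengths: (5 : 4 : 3).
Normalizing by 5+4+3 = 12 gives (5/12, 1/3, 1/4).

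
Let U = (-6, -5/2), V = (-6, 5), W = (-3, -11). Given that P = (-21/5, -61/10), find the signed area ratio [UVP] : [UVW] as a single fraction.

[UVW] = ½·((-6)·(5−(-11)) + (-6)·(-11−(-5/2)) + (-3)·(-5/2−5)) = ½·(-96 + 51 + 45/2) = -45/4.
[UVP] = ½·((-6)·(5−(-61/10)) + (-6)·(-61/10−(-5/2)) + (-21/5)·(-5/2−5)) = ½·(-333/5 + 108/5 + 63/2) = -27/4, so the ratio is (-27/4)/(-45/4) = 3/5.

3/5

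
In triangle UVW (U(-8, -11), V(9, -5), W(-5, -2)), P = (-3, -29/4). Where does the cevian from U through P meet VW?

(2, -7/2)

Barycentric coordinates of P with respect to UVW: (1/2, 1/4, 1/4).
On side VW the U-coordinate is zero; dropping P's U-weight 1/2 and renormalizing the remaining 1/4 : 1/4 gives weights 1/2, 1/2 on V, W.
Q = (1/2)·(9, -5) + (1/2)·(-5, -2) = (2, -7/2).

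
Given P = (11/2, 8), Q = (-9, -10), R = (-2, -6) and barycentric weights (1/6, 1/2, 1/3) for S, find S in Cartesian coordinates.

(-17/4, -17/3)

S = (1/6)·P + (1/2)·Q + (1/3)·R.
x-coordinate: (1/6)·(11/2) + (1/2)·(-9) + (1/3)·(-2) = -17/4.
y-coordinate: (1/6)·8 + (1/2)·(-10) + (1/3)·(-6) = -17/3.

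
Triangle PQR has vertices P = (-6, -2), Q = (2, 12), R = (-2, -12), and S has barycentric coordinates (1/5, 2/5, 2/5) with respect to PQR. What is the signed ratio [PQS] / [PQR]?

The signed ratio [PQS]/[PQR] equals the barycentric coordinate of S at vertex R, which is 2/5.

2/5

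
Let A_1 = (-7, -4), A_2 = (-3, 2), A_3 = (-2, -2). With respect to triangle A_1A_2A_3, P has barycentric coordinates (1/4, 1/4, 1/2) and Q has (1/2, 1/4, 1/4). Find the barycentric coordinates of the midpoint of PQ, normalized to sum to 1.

Since both coordinate triples sum to 1, the midpoint's barycentrics are the componentwise average.
(1/4+1/2)/2 = 3/8; similarly 1/4 and 3/8.

(3/8, 1/4, 3/8)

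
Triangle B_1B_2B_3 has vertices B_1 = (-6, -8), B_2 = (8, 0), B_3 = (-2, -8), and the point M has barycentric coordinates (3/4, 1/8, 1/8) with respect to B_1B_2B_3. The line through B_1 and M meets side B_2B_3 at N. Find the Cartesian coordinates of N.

Line B_1M meets B_2B_3 where the B_1-coordinate vanishes; zeroing M's B_1-weight and renormalizing leaves B_2, B_3-weights 1/8 : 1/8 → (1/2, 1/2).
So N = (1/2)·B_2 + (1/2)·B_3 = (3, -4).

(3, -4)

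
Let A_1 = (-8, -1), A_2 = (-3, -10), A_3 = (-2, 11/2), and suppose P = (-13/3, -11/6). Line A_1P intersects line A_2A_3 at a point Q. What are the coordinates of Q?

(-5/2, -9/4)

Barycentric coordinates of P with respect to A_1A_2A_3: (1/3, 1/3, 1/3).
On side A_2A_3 the A_1-coordinate is zero; dropping P's A_1-weight 1/3 and renormalizing the remaining 1/3 : 1/3 gives weights 1/2, 1/2 on A_2, A_3.
Q = (1/2)·(-3, -10) + (1/2)·(-2, 11/2) = (-5/2, -9/4).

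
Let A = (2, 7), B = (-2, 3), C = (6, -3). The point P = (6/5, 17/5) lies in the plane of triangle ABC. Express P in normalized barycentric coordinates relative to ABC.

Signed area of the reference triangle: [ABC] = ½·(2·(3−(-3)) + (-2)·(-3−7) + 6·(7−3)) = ½·(12 + 20 + 24) = 28.
[PBC] = ½·((6/5)·(3−(-3)) + (-2)·(-3−(17/5)) + 6·(17/5−3)) = ½·(36/5 + 64/5 + 12/5) = 56/5, so the A-coordinate is (56/5)/28 = 2/5.
[APC] = ½·(2·(17/5−(-3)) + (6/5)·(-3−7) + 6·(7−(17/5))) = ½·(64/5 − 12 + 108/5) = 56/5, so the B-coordinate is 2/5.
[ABP] = ½·(2·(3−(17/5)) + (-2)·(17/5−7) + (6/5)·(7−3)) = ½·(-4/5 + 36/5 + 24/5) = 28/5, so the C-coordinate is 1/5.

(2/5, 2/5, 1/5)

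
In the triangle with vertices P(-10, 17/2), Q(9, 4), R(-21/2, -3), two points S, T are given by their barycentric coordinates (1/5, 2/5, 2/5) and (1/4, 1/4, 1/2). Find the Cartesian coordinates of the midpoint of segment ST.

(-81/20, 149/80)

Barycentric coordinates of the midpoint are the average: (9/40, 13/40, 9/20).
Converting: (9/40)·P + (13/40)·Q + (9/20)·R = (-81/20, 149/80).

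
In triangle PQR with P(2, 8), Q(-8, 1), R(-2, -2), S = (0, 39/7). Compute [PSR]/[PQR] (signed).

[PQR] = ½·(2·(1−(-2)) + (-8)·(-2−8) + (-2)·(8−1)) = ½·(6 + 80 − 14) = 36.
[PSR] = ½·(2·(39/7−(-2)) + 0·(-2−8) + (-2)·(8−(39/7))) = ½·(106/7 + 0 − 34/7) = 36/7, so the ratio is (36/7)/36 = 1/7.

1/7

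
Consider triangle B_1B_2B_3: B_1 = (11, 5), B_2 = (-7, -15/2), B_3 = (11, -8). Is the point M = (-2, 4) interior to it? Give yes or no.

Barycentric coordinates of M: (419/468, 13/18, -289/468).
The three coordinates are positive, positive, negative; a point is interior exactly when all three are positive.

no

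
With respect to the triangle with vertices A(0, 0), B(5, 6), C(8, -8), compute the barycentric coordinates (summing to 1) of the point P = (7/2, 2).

Signed area of the reference triangle: [ABC] = ½·(0·(6−(-8)) + 5·(-8−0) + 8·(0−6)) = ½·(0 − 40 − 48) = -44.
[PBC] = ½·((7/2)·(6−(-8)) + 5·(-8−2) + 8·(2−6)) = ½·(49 − 50 − 32) = -33/2, so the A-coordinate is (-33/2)/(-44) = 3/8.
[APC] = ½·(0·(2−(-8)) + (7/2)·(-8−0) + 8·(0−2)) = ½·(0 − 28 − 16) = -22, so the B-coordinate is 1/2.
[ABP] = ½·(0·(6−2) + 5·(2−0) + (7/2)·(0−6)) = ½·(0 + 10 − 21) = -11/2, so the C-coordinate is 1/8.

(3/8, 1/2, 1/8)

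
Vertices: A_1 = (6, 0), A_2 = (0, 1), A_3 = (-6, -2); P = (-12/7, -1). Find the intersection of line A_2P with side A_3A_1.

Barycentric coordinates of P with respect to A_1A_2A_3: (2/7, 1/7, 4/7).
On side A_3A_1 the A_2-coordinate is zero; dropping P's A_2-weight 1/7 and renormalizing the remaining 4/7 : 2/7 gives weights 2/3, 1/3 on A_3, A_1.
Q = (2/3)·(-6, -2) + (1/3)·(6, 0) = (-2, -4/3).

(-2, -4/3)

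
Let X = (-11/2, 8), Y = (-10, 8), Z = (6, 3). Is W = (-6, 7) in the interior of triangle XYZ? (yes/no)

Barycentric coordinates of W: (8/45, 28/45, 1/5).
The three coordinates are positive, positive, positive; a point is interior exactly when all three are positive.

yes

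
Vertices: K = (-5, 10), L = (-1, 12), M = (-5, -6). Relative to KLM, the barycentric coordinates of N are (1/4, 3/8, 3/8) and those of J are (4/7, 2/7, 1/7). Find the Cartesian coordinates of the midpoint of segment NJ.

(-103/28, 365/56)

Barycentric coordinates of the midpoint are the average: (23/56, 37/112, 29/112).
Converting: (23/56)·K + (37/112)·L + (29/112)·M = (-103/28, 365/56).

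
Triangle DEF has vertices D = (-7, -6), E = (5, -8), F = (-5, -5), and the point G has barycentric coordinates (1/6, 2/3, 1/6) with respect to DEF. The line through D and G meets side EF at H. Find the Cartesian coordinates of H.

Line DG meets EF where the D-coordinate vanishes; zeroing G's D-weight and renormalizing leaves E, F-weights 2/3 : 1/6 → (4/5, 1/5).
So H = (4/5)·E + (1/5)·F = (3, -37/5).

(3, -37/5)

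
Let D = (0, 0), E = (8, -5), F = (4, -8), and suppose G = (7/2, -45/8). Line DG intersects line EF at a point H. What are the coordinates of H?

(14/3, -15/2)

Barycentric coordinates of G with respect to DEF: (1/4, 1/8, 5/8).
On side EF the D-coordinate is zero; dropping G's D-weight 1/4 and renormalizing the remaining 1/8 : 5/8 gives weights 1/6, 5/6 on E, F.
H = (1/6)·(8, -5) + (5/6)·(4, -8) = (14/3, -15/2).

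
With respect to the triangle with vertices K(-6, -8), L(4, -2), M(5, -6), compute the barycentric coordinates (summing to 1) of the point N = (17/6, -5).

(1/6, 1/3, 1/2)

Signed area of the reference triangle: [KLM] = ½·((-6)·(-2−(-6)) + 4·(-6−(-8)) + 5·(-8−(-2))) = ½·(-24 + 8 − 30) = -23.
[NLM] = ½·((17/6)·(-2−(-6)) + 4·(-6−(-5)) + 5·(-5−(-2))) = ½·(34/3 − 4 − 15) = -23/6, so the K-coordinate is (-23/6)/(-23) = 1/6.
[KNM] = ½·((-6)·(-5−(-6)) + (17/6)·(-6−(-8)) + 5·(-8−(-5))) = ½·(-6 + 17/3 − 15) = -23/3, so the L-coordinate is 1/3.
[KLN] = ½·((-6)·(-2−(-5)) + 4·(-5−(-8)) + (17/6)·(-8−(-2))) = ½·(-18 + 12 − 17) = -23/2, so the M-coordinate is 1/2.
Check: 1/6 + 1/3 + 1/2 = 1.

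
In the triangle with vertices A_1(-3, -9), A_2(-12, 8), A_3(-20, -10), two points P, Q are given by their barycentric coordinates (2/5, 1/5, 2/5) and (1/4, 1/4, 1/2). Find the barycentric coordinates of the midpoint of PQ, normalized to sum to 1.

Since both coordinate triples sum to 1, the midpoint's barycentrics are the componentwise average.
(2/5+1/4)/2 = 13/40; similarly 9/40 and 9/20.

(13/40, 9/40, 9/20)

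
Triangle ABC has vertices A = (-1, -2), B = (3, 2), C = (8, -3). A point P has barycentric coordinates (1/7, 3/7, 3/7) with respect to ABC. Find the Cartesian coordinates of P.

(32/7, -5/7)

P = (1/7)·A + (3/7)·B + (3/7)·C.
x-coordinate: (1/7)·(-1) + (3/7)·3 + (3/7)·8 = 32/7.
y-coordinate: (1/7)·(-2) + (3/7)·2 + (3/7)·(-3) = -5/7.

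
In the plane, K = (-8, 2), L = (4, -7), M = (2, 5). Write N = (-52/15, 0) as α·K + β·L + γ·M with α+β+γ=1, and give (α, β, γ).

Signed area of the reference triangle: [KLM] = ½·((-8)·(-7−5) + 4·(5−2) + 2·(2−(-7))) = ½·(96 + 12 + 18) = 63.
[NLM] = ½·((-52/15)·(-7−5) + 4·(5−0) + 2·(0−(-7))) = ½·(208/5 + 20 + 14) = 189/5, so the K-coordinate is (189/5)/63 = 3/5.
[KNM] = ½·((-8)·(0−5) + (-52/15)·(5−2) + 2·(2−0)) = ½·(40 − 52/5 + 4) = 84/5, so the L-coordinate is 4/15.
[KLN] = ½·((-8)·(-7−0) + 4·(0−2) + (-52/15)·(2−(-7))) = ½·(56 − 8 − 156/5) = 42/5, so the M-coordinate is 2/15.
Check: 3/5 + 4/15 + 2/15 = 1.

(3/5, 4/15, 2/15)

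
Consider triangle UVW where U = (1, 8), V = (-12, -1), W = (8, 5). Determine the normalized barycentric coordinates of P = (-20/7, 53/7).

Signed area of the reference triangle: [UVW] = ½·(1·(-1−5) + (-12)·(5−8) + 8·(8−(-1))) = ½·(-6 + 36 + 72) = 51.
[PVW] = ½·((-20/7)·(-1−5) + (-12)·(5−(53/7)) + 8·(53/7−(-1))) = ½·(120/7 + 216/7 + 480/7) = 408/7, so the U-coordinate is (408/7)/51 = 8/7.
[UPW] = ½·(1·(53/7−5) + (-20/7)·(5−8) + 8·(8−(53/7))) = ½·(18/7 + 60/7 + 24/7) = 51/7, so the V-coordinate is 1/7.
[UVP] = ½·(1·(-1−(53/7)) + (-12)·(53/7−8) + (-20/7)·(8−(-1))) = ½·(-60/7 + 36/7 − 180/7) = -102/7, so the W-coordinate is -2/7.
Check: 8/7 + 1/7 − 2/7 = 1.

(8/7, 1/7, -2/7)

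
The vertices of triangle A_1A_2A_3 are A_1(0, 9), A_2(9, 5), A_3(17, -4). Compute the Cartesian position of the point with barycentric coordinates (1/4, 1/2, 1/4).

(35/4, 15/4)

P = (1/4)·A_1 + (1/2)·A_2 + (1/4)·A_3.
x-coordinate: (1/4)·0 + (1/2)·9 + (1/4)·17 = 35/4.
y-coordinate: (1/4)·9 + (1/2)·5 + (1/4)·(-4) = 15/4.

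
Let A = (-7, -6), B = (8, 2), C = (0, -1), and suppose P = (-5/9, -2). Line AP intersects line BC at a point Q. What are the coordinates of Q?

Barycentric coordinates of P with respect to ABC: (1/3, 2/9, 4/9).
On side BC the A-coordinate is zero; dropping P's A-weight 1/3 and renormalizing the remaining 2/9 : 4/9 gives weights 1/3, 2/3 on B, C.
Q = (1/3)·(8, 2) + (2/3)·(0, -1) = (8/3, 0).

(8/3, 0)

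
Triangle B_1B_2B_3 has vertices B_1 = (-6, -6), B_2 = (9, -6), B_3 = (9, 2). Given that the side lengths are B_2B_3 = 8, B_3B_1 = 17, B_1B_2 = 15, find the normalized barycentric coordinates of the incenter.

(1/5, 17/40, 3/8)

The incenter has barycentric coordinates proportional to the opposite side lengths: (8 : 17 : 15).
Normalizing by 8+17+15 = 40 gives (1/5, 17/40, 3/8).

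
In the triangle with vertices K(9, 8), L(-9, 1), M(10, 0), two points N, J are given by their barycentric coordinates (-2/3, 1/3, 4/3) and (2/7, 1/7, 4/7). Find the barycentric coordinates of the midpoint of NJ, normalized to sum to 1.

Since both coordinate triples sum to 1, the midpoint's barycentrics are the componentwise average.
(-2/3+2/7)/2 = -4/21; similarly 5/21 and 20/21.

(-4/21, 5/21, 20/21)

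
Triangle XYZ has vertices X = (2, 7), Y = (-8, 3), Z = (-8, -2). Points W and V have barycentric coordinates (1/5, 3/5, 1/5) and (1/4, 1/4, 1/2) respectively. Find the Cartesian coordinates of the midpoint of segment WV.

Barycentric coordinates of the midpoint are the average: (9/40, 17/40, 7/20).
Converting: (9/40)·X + (17/40)·Y + (7/20)·Z = (-23/4, 43/20).

(-23/4, 43/20)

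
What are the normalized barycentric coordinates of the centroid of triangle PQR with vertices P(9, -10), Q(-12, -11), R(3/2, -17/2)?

(1/3, 1/3, 1/3)

The centroid is the average of the vertices, so each weight is 1/3.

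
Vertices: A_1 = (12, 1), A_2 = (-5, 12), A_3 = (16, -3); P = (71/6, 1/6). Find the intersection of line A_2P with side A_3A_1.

Barycentric coordinates of P with respect to A_1A_2A_3: (1/6, 1/6, 2/3).
On side A_3A_1 the A_2-coordinate is zero; dropping P's A_2-weight 1/6 and renormalizing the remaining 2/3 : 1/6 gives weights 4/5, 1/5 on A_3, A_1.
Q = (4/5)·(16, -3) + (1/5)·(12, 1) = (76/5, -11/5).

(76/5, -11/5)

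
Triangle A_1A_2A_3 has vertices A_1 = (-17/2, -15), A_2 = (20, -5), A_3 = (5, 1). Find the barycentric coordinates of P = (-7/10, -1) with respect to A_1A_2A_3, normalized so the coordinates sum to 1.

Signed area of the reference triangle: [A_1A_2A_3] = ½·((-17/2)·(-5−1) + 20·(1−(-15)) + 5·(-15−(-5))) = ½·(51 + 320 − 50) = 321/2.
[PA_2A_3] = ½·((-7/10)·(-5−1) + 20·(1−(-1)) + 5·(-1−(-5))) = ½·(21/5 + 40 + 20) = 321/10, so the A_1-coordinate is (321/10)/(321/2) = 1/5.
[A_1PA_3] = ½·((-17/2)·(-1−1) + (-7/10)·(1−(-15)) + 5·(-15−(-1))) = ½·(17 − 56/5 − 70) = -321/10, so the A_2-coordinate is -1/5.
[A_1A_2P] = ½·((-17/2)·(-5−(-1)) + 20·(-1−(-15)) + (-7/10)·(-15−(-5))) = ½·(34 + 280 + 7) = 321/2, so the A_3-coordinate is 1.

(1/5, -1/5, 1)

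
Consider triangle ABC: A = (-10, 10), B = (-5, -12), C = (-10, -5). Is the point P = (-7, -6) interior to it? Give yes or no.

Barycentric coordinates of P: (16/75, 3/5, 14/75).
The three coordinates are positive, positive, positive; a point is interior exactly when all three are positive.

yes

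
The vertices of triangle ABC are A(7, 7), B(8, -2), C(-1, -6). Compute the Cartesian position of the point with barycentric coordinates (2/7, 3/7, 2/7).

(36/7, -4/7)

P = (2/7)·A + (3/7)·B + (2/7)·C.
x-coordinate: (2/7)·7 + (3/7)·8 + (2/7)·(-1) = 36/7.
y-coordinate: (2/7)·7 + (3/7)·(-2) + (2/7)·(-6) = -4/7.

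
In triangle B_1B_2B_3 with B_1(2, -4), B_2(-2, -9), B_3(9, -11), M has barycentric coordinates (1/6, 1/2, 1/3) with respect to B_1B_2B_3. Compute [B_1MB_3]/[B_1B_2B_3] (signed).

1/2

The signed ratio [B_1MB_3]/[B_1B_2B_3] equals the barycentric coordinate of M at vertex B_2, which is 1/2.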